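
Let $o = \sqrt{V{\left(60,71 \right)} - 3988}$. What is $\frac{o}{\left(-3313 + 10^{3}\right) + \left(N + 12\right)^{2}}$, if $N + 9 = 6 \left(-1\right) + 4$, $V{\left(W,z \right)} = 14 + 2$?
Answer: $- \frac{i \sqrt{993}}{1156} \approx - 0.027259 i$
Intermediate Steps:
$V{\left(W,z \right)} = 16$
$o = 2 i \sqrt{993}$ ($o = \sqrt{16 - 3988} = \sqrt{-3972} = 2 i \sqrt{993} \approx 63.024 i$)
$N = -11$ ($N = -9 + \left(6 \left(-1\right) + 4\right) = -9 + \left(-6 + 4\right) = -9 - 2 = -11$)
$\frac{o}{\left(-3313 + 10^{3}\right) + \left(N + 12\right)^{2}} = \frac{2 i \sqrt{993}}{\left(-3313 + 10^{3}\right) + \left(-11 + 12\right)^{2}} = \frac{2 i \sqrt{993}}{\left(-3313 + 1000\right) + 1^{2}} = \frac{2 i \sqrt{993}}{-2313 + 1} = \frac{2 i \sqrt{993}}{-2312} = 2 i \sqrt{993} \left(- \frac{1}{2312}\right) = - \frac{i \sqrt{993}}{1156}$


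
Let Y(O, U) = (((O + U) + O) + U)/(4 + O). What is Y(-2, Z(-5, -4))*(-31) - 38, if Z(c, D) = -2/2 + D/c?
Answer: 151/5 ≈ 30.200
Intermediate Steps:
Z(c, D) = -1 + D/c (Z(c, D) = -2*½ + D/c = -1 + D/c)
Y(O, U) = (2*O + 2*U)/(4 + O) (Y(O, U) = ((U + 2*O) + U)/(4 + O) = (2*O + 2*U)/(4 + O))
Y(-2, Z(-5, -4))*(-31) - 38 = (2*(-2 + (-4 - 1*(-5))/(-5))/(4 - 2))*(-31) - 38 = (2*(-2 - (-4 + 5)/5)/2)*(-31) - 38 = (2*(½)*(-2 - ⅕*1))*(-31) - 38 = (2*(½)*(-2 - ⅕))*(-31) - 38 = (2*(½)*(-11/5))*(-31) - 38 = -11/5*(-31) - 38 = 341/5 - 38 = 151/5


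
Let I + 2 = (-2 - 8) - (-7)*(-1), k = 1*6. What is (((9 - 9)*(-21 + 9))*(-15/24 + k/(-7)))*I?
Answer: 0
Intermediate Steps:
k = 6
I = -19 (I = -2 + ((-2 - 8) - (-7)*(-1)) = -2 + (-10 - 1*7) = -2 + (-10 - 7) = -2 - 17 = -19)
(((9 - 9)*(-21 + 9))*(-15/24 + k/(-7)))*I = (((9 - 9)*(-21 + 9))*(-15/24 + 6/(-7)))*(-19) = ((0*(-12))*(-15*1/24 + 6*(-⅐)))*(-19) = (0*(-5/8 - 6/7))*(-19) = (0*(-83/56))*(-19) = 0*(-19) = 0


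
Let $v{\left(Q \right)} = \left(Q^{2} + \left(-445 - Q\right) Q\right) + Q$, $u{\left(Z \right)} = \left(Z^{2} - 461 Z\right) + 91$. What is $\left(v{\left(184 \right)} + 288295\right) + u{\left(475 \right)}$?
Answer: $213340$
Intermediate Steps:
$u{\left(Z \right)} = 91 + Z^{2} - 461 Z$
$v{\left(Q \right)} = Q + Q^{2} + Q \left(-445 - Q\right)$ ($v{\left(Q \right)} = \left(Q^{2} + Q \left(-445 - Q\right)\right) + Q = Q + Q^{2} + Q \left(-445 - Q\right)$)
$\left(v{\left(184 \right)} + 288295\right) + u{\left(475 \right)} = \left(\left(-444\right) 184 + 288295\right) + \left(91 + 475^{2} - 218975\right) = \left(-81696 + 288295\right) + \left(91 + 225625 - 218975\right) = 206599 + 6741 = 213340$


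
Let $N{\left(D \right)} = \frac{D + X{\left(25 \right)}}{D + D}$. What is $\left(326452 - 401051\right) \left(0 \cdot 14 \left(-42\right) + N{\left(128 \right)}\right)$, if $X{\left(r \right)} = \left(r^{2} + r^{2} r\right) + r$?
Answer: $- \frac{1223647397}{256} \approx -4.7799 \cdot 10^{6}$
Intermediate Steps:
$X{\left(r \right)} = r + r^{2} + r^{3}$ ($X{\left(r \right)} = \left(r^{2} + r^{3}\right) + r = r + r^{2} + r^{3}$)
$N{\left(D \right)} = \frac{16275 + D}{2 D}$ ($N{\left(D \right)} = \frac{D + 25 \left(1 + 25 + 25^{2}\right)}{D + D} = \frac{D + 25 \left(1 + 25 + 625\right)}{2 D} = \left(D + 25 \cdot 651\right) \frac{1}{2 D} = \left(D + 16275\right) \frac{1}{2 D} = \left(16275 + D\right) \frac{1}{2 D} = \frac{16275 + D}{2 D}$)
$\left(326452 - 401051\right) \left(0 \cdot 14 \left(-42\right) + N{\left(128 \right)}\right) = \left(326452 - 401051\right) \left(0 \cdot 14 \left(-42\right) + \frac{16275 + 128}{2 \cdot 128}\right) = - 74599 \left(0 \left(-42\right) + \frac{1}{2} \cdot \frac{1}{128} \cdot 16403\right) = - 74599 \left(0 + \frac{16403}{256}\right) = \left(-74599\right) \frac{16403}{256} = - \frac{1223647397}{256}$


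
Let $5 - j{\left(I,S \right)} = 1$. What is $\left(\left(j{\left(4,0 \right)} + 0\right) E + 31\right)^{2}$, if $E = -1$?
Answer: $729$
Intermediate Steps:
$j{\left(I,S \right)} = 4$ ($j{\left(I,S \right)} = 5 - 1 = 4$)
$\left(\left(j{\left(4,0 \right)} + 0\right) E + 31\right)^{2} = \left(\left(4 + 0\right) \left(-1\right) + 31\right)^{2} = \left(4 \left(-1\right) + 31\right)^{2} = \left(-4 + 31\right)^{2} = 27^{2} = 729$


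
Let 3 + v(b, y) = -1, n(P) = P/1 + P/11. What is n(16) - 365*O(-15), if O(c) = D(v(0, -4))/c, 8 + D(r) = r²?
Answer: 7000/33 ≈ 212.12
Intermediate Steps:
n(P) = 12*P/11 (n(P) = P*1 + P*(1/11) = P + P/11 = 12*P/11)
v(b, y) = -4 (v(b, y) = -3 - 1 = -4)
D(r) = -8 + r²
O(c) = 8/c (O(c) = (-8 + (-4)²)/c = (-8 + 16)/c = 8/c)
n(16) - 365*O(-15) = (12/11)*16 - 2920/(-15) = 192/11 - 2920*(-1)/15 = 192/11 - 365*(-8/15) = 192/11 + 584/3 = 7000/33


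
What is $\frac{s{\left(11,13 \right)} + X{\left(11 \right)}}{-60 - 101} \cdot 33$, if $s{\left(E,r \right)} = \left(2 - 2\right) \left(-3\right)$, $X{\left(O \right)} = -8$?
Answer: $\frac{264}{161} \approx 1.6398$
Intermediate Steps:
$s{\left(E,r \right)} = 0$ ($s{\left(E,r \right)} = 0 \left(-3\right) = 0$)
$\frac{s{\left(11,13 \right)} + X{\left(11 \right)}}{-60 - 101} \cdot 33 = \frac{0 - 8}{-60 - 101} \cdot 33 = - \frac{8}{-161} \cdot 33 = \left(-8\right) \left(- \frac{1}{161}\right) 33 = \frac{8}{161} \cdot 33 = \frac{264}{161}$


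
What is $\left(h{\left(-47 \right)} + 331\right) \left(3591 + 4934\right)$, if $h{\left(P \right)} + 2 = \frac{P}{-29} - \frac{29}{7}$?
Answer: $\frac{564994375}{203} \approx 2.7832 \cdot 10^{6}$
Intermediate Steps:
$h{\left(P \right)} = - \frac{43}{7} - \frac{P}{29}$ ($h{\left(P \right)} = -2 + \left(\frac{P}{-29} - \frac{29}{7}\right) = -2 + \left(P \left(- \frac{1}{29}\right) - \frac{29}{7}\right) = -2 - \left(\frac{29}{7} + \frac{P}{29}\right) = - \frac{43}{7} - \frac{P}{29}$)
$\left(h{\left(-47 \right)} + 331\right) \left(3591 + 4934\right) = \left(\left(- \frac{43}{7} - - \frac{47}{29}\right) + 331\right) \left(3591 + 4934\right) = \left(\left(- \frac{43}{7} + \frac{47}{29}\right) + 331\right) 8525 = \left(- \frac{918}{203} + 331\right) 8525 = \frac{66275}{203} \cdot 8525 = \frac{564994375}{203}$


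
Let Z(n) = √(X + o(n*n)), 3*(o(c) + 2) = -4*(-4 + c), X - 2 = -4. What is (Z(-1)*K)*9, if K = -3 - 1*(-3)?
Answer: 0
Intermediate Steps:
K = 0 (K = -3 + 3 = 0)
X = -2 (X = 2 - 4 = -2)
o(c) = 10/3 - 4*c/3 (o(c) = -2 + (-4*(-4 + c))/3 = -2 + (16 - 4*c)/3 = -2 + (16/3 - 4*c/3) = 10/3 - 4*c/3)
Z(n) = √(4/3 - 4*n²/3) (Z(n) = √(-2 + (10/3 - 4*n*n/3)) = √(-2 + (10/3 - 4*n²/3)) = √(4/3 - 4*n²/3))
(Z(-1)*K)*9 = ((2*√(3 - 3*(-1)²)/3)*0)*9 = ((2*√(3 - 3*1)/3)*0)*9 = ((2*√(3 - 3)/3)*0)*9 = ((2*√0/3)*0)*9 = (((⅔)*0)*0)*9 = (0*0)*9 = 0*9 = 0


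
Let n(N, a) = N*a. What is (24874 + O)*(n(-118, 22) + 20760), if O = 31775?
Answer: 1028972436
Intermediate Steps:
(24874 + O)*(n(-118, 22) + 20760) = (24874 + 31775)*(-118*22 + 20760) = 56649*(-2596 + 20760) = 56649*18164 = 1028972436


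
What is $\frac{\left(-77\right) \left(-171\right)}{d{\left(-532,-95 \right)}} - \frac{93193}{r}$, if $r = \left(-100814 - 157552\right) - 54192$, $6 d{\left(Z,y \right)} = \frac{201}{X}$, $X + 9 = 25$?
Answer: $\frac{131700681883}{20941386} \approx 6289.0$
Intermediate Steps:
$X = 16$ ($X = -9 + 25 = 16$)
$d{\left(Z,y \right)} = \frac{67}{32}$ ($d{\left(Z,y \right)} = \frac{201 \cdot \frac{1}{16}}{6} = \frac{1}{6} \cdot \frac{201}{16} = \frac{67}{32}$)
$r = -312558$ ($r = -258366 - 54192 = -312558$)
$\frac{\left(-77\right) \left(-171\right)}{d{\left(-532,-95 \right)}} - \frac{93193}{r} = \frac{\left(-77\right) \left(-171\right)}{\frac{67}{32}} - \frac{93193}{-312558} = 13167 \cdot \frac{32}{67} - - \frac{93193}{312558} = \frac{421344}{67} + \frac{93193}{312558} = \frac{131700681883}{20941386}$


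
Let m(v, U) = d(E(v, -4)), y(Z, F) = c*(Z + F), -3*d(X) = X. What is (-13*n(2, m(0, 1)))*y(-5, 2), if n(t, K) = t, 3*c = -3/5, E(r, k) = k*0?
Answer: -78/5 ≈ -15.600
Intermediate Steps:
E(r, k) = 0
c = -⅕ (c = (-3/5)/3 = (-3*⅕)/3 = (⅓)*(-⅗) = -⅕ ≈ -0.20000)
d(X) = -X/3
y(Z, F) = -F/5 - Z/5 (y(Z, F) = -(Z + F)/5 = -(F + Z)/5 = -F/5 - Z/5)
m(v, U) = 0 (m(v, U) = -⅓*0 = 0)
(-13*n(2, m(0, 1)))*y(-5, 2) = (-13*2)*(-⅕*2 - ⅕*(-5)) = -26*(-⅖ + 1) = -26*⅗ = -78/5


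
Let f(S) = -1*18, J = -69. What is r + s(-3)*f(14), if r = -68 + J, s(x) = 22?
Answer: -533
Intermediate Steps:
f(S) = -18
r = -137 (r = -68 - 69 = -137)
r + s(-3)*f(14) = -137 + 22*(-18) = -137 - 396 = -533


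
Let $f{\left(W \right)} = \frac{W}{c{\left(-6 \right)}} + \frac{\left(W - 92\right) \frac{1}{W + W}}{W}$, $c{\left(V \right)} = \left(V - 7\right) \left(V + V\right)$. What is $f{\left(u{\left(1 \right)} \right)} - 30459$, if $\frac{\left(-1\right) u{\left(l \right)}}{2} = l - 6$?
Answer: $- \frac{118791449}{3900} \approx -30459.0$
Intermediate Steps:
$c{\left(V \right)} = 2 V \left(-7 + V\right)$ ($c{\left(V \right)} = \left(-7 + V\right) 2 V = 2 V \left(-7 + V\right)$)
$u{\left(l \right)} = 12 - 2 l$ ($u{\left(l \right)} = - 2 \left(l - 6\right) = - 2 \left(-6 + l\right) = 12 - 2 l$)
$f{\left(W \right)} = \frac{W}{156} + \frac{-92 + W}{2 W^{2}}$ ($f{\left(W \right)} = \frac{W}{2 \left(-6\right) \left(-7 - 6\right)} + \frac{\left(W - 92\right) \frac{1}{W + W}}{W} = \frac{W}{2 \left(-6\right) \left(-13\right)} + \frac{\left(-92 + W\right) \frac{1}{2 W}}{W} = \frac{W}{156} + \frac{\left(-92 + W\right) \frac{1}{2 W}}{W} = W \frac{1}{156} + \frac{\frac{1}{2} \frac{1}{W} \left(-92 + W\right)}{W} = \frac{W}{156} + \frac{-92 + W}{2 W^{2}}$)
$f{\left(u{\left(1 \right)} \right)} - 30459 = \frac{-7176 + \left(12 - 2\right)^{3} + 78 \left(12 - 2\right)}{156 \left(12 - 2\right)^{2}} - 30459 = \frac{-7176 + 10^{3} + 78 \cdot 10}{156 \cdot 100} - 30459 = \frac{1}{156} \cdot \frac{1}{100} \left(-7176 + 1000 + 780\right) - 30459 = \frac{1}{156} \cdot \frac{1}{100} \left(-5396\right) - 30459 = - \frac{1349}{3900} - 30459 = - \frac{118791449}{3900}$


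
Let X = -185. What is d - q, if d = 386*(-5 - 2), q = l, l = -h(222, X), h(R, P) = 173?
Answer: -2529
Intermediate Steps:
l = -173 (l = -1*173 = -173)
q = -173
d = -2702 (d = 386*(-7) = -2702)
d - q = -2702 - 1*(-173) = -2702 + 173 = -2529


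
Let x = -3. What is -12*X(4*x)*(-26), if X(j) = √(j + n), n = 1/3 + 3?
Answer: 104*I*√78 ≈ 918.5*I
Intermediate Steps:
n = 10/3 (n = ⅓ + 3 = 10/3 ≈ 3.3333)
X(j) = √(10/3 + j) (X(j) = √(j + 10/3) = √(10/3 + j))
-12*X(4*x)*(-26) = -4*√(30 + 9*(4*(-3)))*(-26) = -4*√(30 + 9*(-12))*(-26) = -4*√(30 - 108)*(-26) = -4*√(-78)*(-26) = -4*I*√78*(-26) = 104*I*√78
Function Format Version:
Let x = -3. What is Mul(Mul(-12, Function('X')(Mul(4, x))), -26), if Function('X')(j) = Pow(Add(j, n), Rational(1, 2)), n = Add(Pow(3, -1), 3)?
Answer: Mul(104, I, Pow(78, Rational(1, 2))) ≈ Mul(918.50, I)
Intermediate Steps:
n = Rational(10, 3) (n = Add(Rational(1, 3), 3) = Rational(10, 3) ≈ 3.3333)
Function('X')(j) = Pow(Add(Rational(10, 3), j), Rational(1, 2)) (Function('X')(j) = Pow(Add(j, Rational(10, 3)), Rational(1, 2)) = Pow(Add(Rational(10, 3), j), Rational(1, 2)))
Mul(Mul(-12, Function('X')(Mul(4, x))), -26) = Mul(Mul(-12, Mul(Rational(1, 3), Pow(Add(30, Mul(9, Mul(4, -3))), Rational(1, 2)))), -26) = Mul(Mul(-12, Mul(Rational(1, 3), Pow(Add(30, Mul(9, -12)), Rational(1, 2)))), -26) = Mul(Mul(-12, Mul(Rational(1, 3), Pow(Add(30, -108), Rational(1, 2)))), -26) = Mul(Mul(-12, Mul(Rational(1, 3), Pow(-78, Rational(1, 2)))), -26) = Mul(Mul(-12, Mul(Rational(1, 3), Mul(I, Pow(78, Rational(1, 2))))), -26) = Mul(Mul(-12, Mul(Rational(1, 3), I, Pow(78, Rational(1, 2)))), -26) = Mul(Mul(-4, I, Pow(78, Rational(1, 2))), -26) = Mul(104, I, Pow(78, Rational(1, 2)))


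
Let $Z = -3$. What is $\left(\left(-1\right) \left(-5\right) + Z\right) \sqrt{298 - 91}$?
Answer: $6 \sqrt{23} \approx 28.775$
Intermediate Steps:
$\left(\left(-1\right) \left(-5\right) + Z\right) \sqrt{298 - 91} = \left(\left(-1\right) \left(-5\right) - 3\right) \sqrt{298 - 91} = \left(5 - 3\right) \sqrt{207} = 2 \cdot 3 \sqrt{23} = 6 \sqrt{23}$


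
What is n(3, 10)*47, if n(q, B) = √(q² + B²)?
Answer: 47*√109 ≈ 490.69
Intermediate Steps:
n(q, B) = √(B² + q²)
n(3, 10)*47 = √(10² + 3²)*47 = √(100 + 9)*47 = √109*47 = 47*√109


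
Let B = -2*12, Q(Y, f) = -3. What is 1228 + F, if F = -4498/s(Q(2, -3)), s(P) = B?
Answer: 16985/12 ≈ 1415.4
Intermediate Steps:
B = -24
s(P) = -24
F = 2249/12 (F = -4498/(-24) = -4498*(-1/24) = 2249/12 ≈ 187.42)
1228 + F = 1228 + 2249/12 = 16985/12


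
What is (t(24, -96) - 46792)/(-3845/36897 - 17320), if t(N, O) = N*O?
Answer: 1811495112/639059885 ≈ 2.8346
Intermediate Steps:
(t(24, -96) - 46792)/(-3845/36897 - 17320) = (24*(-96) - 46792)/(-3845/36897 - 17320) = (-2304 - 46792)/(-3845*1/36897 - 17320) = -49096/(-3845/36897 - 17320) = -49096/(-639059885/36897) = -49096*(-36897/639059885) = 1811495112/639059885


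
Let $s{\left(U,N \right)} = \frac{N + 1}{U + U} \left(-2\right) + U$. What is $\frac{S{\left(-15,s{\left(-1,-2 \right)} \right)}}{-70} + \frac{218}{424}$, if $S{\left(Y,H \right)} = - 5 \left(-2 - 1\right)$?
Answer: $\frac{445}{1484} \approx 0.29987$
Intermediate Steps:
$s{\left(U,N \right)} = U - \frac{1 + N}{U}$ ($s{\left(U,N \right)} = \frac{1 + N}{2 U} \left(-2\right) + U = - \frac{1 + N}{U} + U = U - \frac{1 + N}{U}$)
$S{\left(Y,H \right)} = 15$ ($S{\left(Y,H \right)} = \left(-5\right) \left(-3\right) = 15$)
$\frac{S{\left(-15,s{\left(-1,-2 \right)} \right)}}{-70} + \frac{218}{424} = \frac{15}{-70} + \frac{218}{424} = 15 \left(- \frac{1}{70}\right) + 218 \cdot \frac{1}{424} = - \frac{3}{14} + \frac{109}{212} = \frac{445}{1484}$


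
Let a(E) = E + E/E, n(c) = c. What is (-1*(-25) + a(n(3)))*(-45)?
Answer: -1305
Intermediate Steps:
a(E) = 1 + E (a(E) = E + 1 = 1 + E)
(-1*(-25) + a(n(3)))*(-45) = (-1*(-25) + (1 + 3))*(-45) = (25 + 4)*(-45) = 29*(-45) = -1305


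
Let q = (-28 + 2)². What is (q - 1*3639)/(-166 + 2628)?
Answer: -2963/2462 ≈ -1.2035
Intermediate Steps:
q = 676 (q = (-26)² = 676)
(q - 1*3639)/(-166 + 2628) = (676 - 1*3639)/(-166 + 2628) = (676 - 3639)/2462 = -2963*1/2462 = -2963/2462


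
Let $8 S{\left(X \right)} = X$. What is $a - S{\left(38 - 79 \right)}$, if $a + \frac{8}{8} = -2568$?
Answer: $- \frac{20511}{8} \approx -2563.9$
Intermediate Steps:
$S{\left(X \right)} = \frac{X}{8}$
$a = -2569$ ($a = -1 - 2568 = -2569$)
$a - S{\left(38 - 79 \right)} = -2569 - \frac{38 - 79}{8} = -2569 - \frac{1}{8} \left(-41\right) = -2569 - - \frac{41}{8} = -2569 + \frac{41}{8} = - \frac{20511}{8}$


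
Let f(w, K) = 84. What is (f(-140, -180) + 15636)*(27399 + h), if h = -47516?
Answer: -316239240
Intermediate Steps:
(f(-140, -180) + 15636)*(27399 + h) = (84 + 15636)*(27399 - 47516) = 15720*(-20117) = -316239240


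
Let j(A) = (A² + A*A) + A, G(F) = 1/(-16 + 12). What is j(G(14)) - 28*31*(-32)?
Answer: 222207/8 ≈ 27776.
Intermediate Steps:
G(F) = -¼ (G(F) = 1/(-4) = -¼)
j(A) = A + 2*A² (j(A) = (A² + A²) + A = 2*A² + A = A + 2*A²)
j(G(14)) - 28*31*(-32) = -(1 + 2*(-¼))/4 - 28*31*(-32) = -(1 - ½)/4 - 868*(-32) = -¼*½ + 27776 = -⅛ + 27776 = 222207/8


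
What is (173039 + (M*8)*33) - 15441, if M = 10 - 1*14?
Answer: 156542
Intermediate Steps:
M = -4 (M = 10 - 14 = -4)
(173039 + (M*8)*33) - 15441 = (173039 - 4*8*33) - 15441 = (173039 - 32*33) - 15441 = (173039 - 1056) - 15441 = 171983 - 15441 = 156542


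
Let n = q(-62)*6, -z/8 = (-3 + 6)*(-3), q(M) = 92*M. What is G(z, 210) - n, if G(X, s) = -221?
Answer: 34003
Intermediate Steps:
z = 72 (z = -8*(-3 + 6)*(-3) = -24*(-3) = -8*(-9) = 72)
n = -34224 (n = (92*(-62))*6 = -5704*6 = -34224)
G(z, 210) - n = -221 - 1*(-34224) = -221 + 34224 = 34003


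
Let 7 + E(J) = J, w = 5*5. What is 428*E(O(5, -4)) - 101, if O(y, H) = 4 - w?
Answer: -12085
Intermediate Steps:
w = 25
O(y, H) = -21 (O(y, H) = 4 - 1*25 = 4 - 25 = -21)
E(J) = -7 + J
428*E(O(5, -4)) - 101 = 428*(-7 - 21) - 101 = 428*(-28) - 101 = -11984 - 101 = -12085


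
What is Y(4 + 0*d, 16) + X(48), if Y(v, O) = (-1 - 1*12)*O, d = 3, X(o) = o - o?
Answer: -208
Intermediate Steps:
X(o) = 0
Y(v, O) = -13*O (Y(v, O) = (-1 - 12)*O = -13*O)
Y(4 + 0*d, 16) + X(48) = -13*16 + 0 = -208 + 0 = -208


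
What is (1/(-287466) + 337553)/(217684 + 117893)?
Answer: 97035010697/96466977882 ≈ 1.0059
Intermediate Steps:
(1/(-287466) + 337553)/(217684 + 117893) = (-1/287466 + 337553)/335577 = (97035010697/287466)*(1/335577) = 97035010697/96466977882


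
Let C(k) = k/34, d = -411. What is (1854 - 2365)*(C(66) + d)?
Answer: 3553494/17 ≈ 2.0903e+5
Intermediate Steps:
C(k) = k/34 (C(k) = k*(1/34) = k/34)
(1854 - 2365)*(C(66) + d) = (1854 - 2365)*((1/34)*66 - 411) = -511*(33/17 - 411) = -511*(-6954/17) = 3553494/17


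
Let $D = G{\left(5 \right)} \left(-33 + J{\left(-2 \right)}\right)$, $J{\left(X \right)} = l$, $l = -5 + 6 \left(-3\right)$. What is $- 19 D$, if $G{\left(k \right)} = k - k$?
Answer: $0$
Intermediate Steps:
$l = -23$ ($l = -5 - 18 = -23$)
$J{\left(X \right)} = -23$
$G{\left(k \right)} = 0$
$D = 0$ ($D = 0 \left(-33 - 23\right) = 0 \left(-56\right) = 0$)
$- 19 D = \left(-19\right) 0 = 0$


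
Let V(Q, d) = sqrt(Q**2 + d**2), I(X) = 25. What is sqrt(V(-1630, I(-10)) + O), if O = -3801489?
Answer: sqrt(-3801489 + 65*sqrt(629)) ≈ 1949.3*I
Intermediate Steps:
sqrt(V(-1630, I(-10)) + O) = sqrt(sqrt((-1630)**2 + 25**2) - 3801489) = sqrt(sqrt(2656900 + 625) - 3801489) = sqrt(sqrt(2657525) - 3801489) = sqrt(65*sqrt(629) - 3801489) = sqrt(-3801489 + 65*sqrt(629))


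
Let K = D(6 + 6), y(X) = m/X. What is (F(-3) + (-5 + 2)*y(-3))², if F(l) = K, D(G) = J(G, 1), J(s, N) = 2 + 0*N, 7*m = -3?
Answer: 121/49 ≈ 2.4694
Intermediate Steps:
m = -3/7 (m = (⅐)*(-3) = -3/7 ≈ -0.42857)
y(X) = -3/(7*X)
J(s, N) = 2 (J(s, N) = 2 + 0 = 2)
D(G) = 2
K = 2
F(l) = 2
(F(-3) + (-5 + 2)*y(-3))² = (2 + (-5 + 2)*(-3/7/(-3)))² = (2 - (-9)*(-1)/(7*3))² = (2 - 3*⅐)² = (2 - 3/7)² = (11/7)² = 121/49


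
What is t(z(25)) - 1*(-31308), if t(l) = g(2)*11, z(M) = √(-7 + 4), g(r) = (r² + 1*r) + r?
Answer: 31396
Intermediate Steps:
g(r) = r² + 2*r (g(r) = (r² + r) + r = (r + r²) + r = r² + 2*r)
z(M) = I*√3 (z(M) = √(-3) = I*√3)
t(l) = 88 (t(l) = (2*(2 + 2))*11 = (2*4)*11 = 8*11 = 88)
t(z(25)) - 1*(-31308) = 88 - 1*(-31308) = 88 + 31308 = 31396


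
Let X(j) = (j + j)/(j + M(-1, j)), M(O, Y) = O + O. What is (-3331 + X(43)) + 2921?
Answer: -16724/41 ≈ -407.90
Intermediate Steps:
M(O, Y) = 2*O
X(j) = 2*j/(-2 + j) (X(j) = (j + j)/(j + 2*(-1)) = (2*j)/(j - 2) = (2*j)/(-2 + j) = 2*j/(-2 + j))
(-3331 + X(43)) + 2921 = (-3331 + 2*43/(-2 + 43)) + 2921 = (-3331 + 2*43/41) + 2921 = (-3331 + 2*43*(1/41)) + 2921 = (-3331 + 86/41) + 2921 = -136485/41 + 2921 = -16724/41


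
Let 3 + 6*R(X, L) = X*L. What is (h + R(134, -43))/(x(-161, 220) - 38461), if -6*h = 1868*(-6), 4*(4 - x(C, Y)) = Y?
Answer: -5443/231072 ≈ -0.023555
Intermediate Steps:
x(C, Y) = 4 - Y/4
R(X, L) = -1/2 + L*X/6 (R(X, L) = -1/2 + (X*L)/6 = -1/2 + (L*X)/6 = -1/2 + L*X/6)
h = 1868 (h = -934*(-6)/3 = -1/6*(-11208) = 1868)
(h + R(134, -43))/(x(-161, 220) - 38461) = (1868 + (-1/2 + (1/6)*(-43)*134))/((4 - 1/4*220) - 38461) = (1868 + (-1/2 - 2881/3))/((4 - 55) - 38461) = (1868 - 5765/6)/(-51 - 38461) = (5443/6)/(-38512) = (5443/6)*(-1/38512) = -5443/231072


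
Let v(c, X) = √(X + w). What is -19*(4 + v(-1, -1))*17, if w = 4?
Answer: -1292 - 323*√3 ≈ -1851.5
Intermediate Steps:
v(c, X) = √(4 + X) (v(c, X) = √(X + 4) = √(4 + X))
-19*(4 + v(-1, -1))*17 = -19*(4 + √(4 - 1))*17 = -19*(4 + √3)*17 = (-76 - 19*√3)*17 = -1292 - 323*√3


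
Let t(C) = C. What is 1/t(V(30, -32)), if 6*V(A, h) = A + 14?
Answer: 3/22 ≈ 0.13636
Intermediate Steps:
V(A, h) = 7/3 + A/6 (V(A, h) = (A + 14)/6 = (14 + A)/6 = 7/3 + A/6)
1/t(V(30, -32)) = 1/(7/3 + (⅙)*30) = 1/(7/3 + 5) = 1/(22/3) = 3/22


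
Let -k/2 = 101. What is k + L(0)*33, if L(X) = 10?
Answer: 128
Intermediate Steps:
k = -202 (k = -2*101 = -202)
k + L(0)*33 = -202 + 10*33 = -202 + 330 = 128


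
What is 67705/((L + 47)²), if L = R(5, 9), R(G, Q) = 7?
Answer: 67705/2916 ≈ 23.218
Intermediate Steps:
L = 7
67705/((L + 47)²) = 67705/((7 + 47)²) = 67705/(54²) = 67705/2916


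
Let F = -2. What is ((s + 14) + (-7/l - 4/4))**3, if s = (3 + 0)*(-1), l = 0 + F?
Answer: 19683/8 ≈ 2460.4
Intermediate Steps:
l = -2 (l = 0 - 2 = -2)
s = -3 (s = 3*(-1) = -3)
((s + 14) + (-7/l - 4/4))**3 = ((-3 + 14) + (-7/(-2) - 4/4))**3 = (11 + (-7*(-1/2) - 4*1/4))**3 = (11 + (7/2 - 1))**3 = (11 + 5/2)**3 = (27/2)**3 = 19683/8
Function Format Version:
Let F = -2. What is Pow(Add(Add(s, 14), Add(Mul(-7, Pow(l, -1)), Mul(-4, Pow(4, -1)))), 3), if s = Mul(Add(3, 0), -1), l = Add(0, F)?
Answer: Rational(19683, 8) ≈ 2460.4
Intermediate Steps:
l = -2 (l = Add(0, -2) = -2)
s = -3 (s = Mul(3, -1) = -3)
Pow(Add(Add(s, 14), Add(Mul(-7, Pow(l, -1)), Mul(-4, Pow(4, -1)))), 3) = Pow(Add(Add(-3, 14), Add(Mul(-7, Pow(-2, -1)), Mul(-4, Pow(4, -1)))), 3) = Pow(Add(11, Add(Mul(-7, Rational(-1, 2)), Mul(-4, Rational(1, 4)))), 3) = Pow(Add(11, Add(Rational(7, 2), -1)), 3) = Pow(Add(11, Rational(5, 2)), 3) = Pow(Rational(27, 2), 3) = Rational(19683, 8)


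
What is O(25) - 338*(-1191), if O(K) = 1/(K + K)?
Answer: 20127901/50 ≈ 4.0256e+5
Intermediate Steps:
O(K) = 1/(2*K)
O(25) - 338*(-1191) = (1/2)/25 - 338*(-1191) = (1/2)*(1/25) + 402558 = 1/50 + 402558 = 20127901/50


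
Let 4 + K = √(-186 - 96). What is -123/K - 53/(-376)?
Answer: 100393/56024 + 123*I*√282/298 ≈ 1.792 + 6.9313*I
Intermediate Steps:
K = -4 + I*√282 (K = -4 + √(-186 - 96) = -4 + √(-282) = -4 + I*√282 ≈ -4.0 + 16.793*I)
-123/K - 53/(-376) = -123/(-4 + I*√282) - 53/(-376) = -123/(-4 + I*√282) - 53*(-1/376) = -123/(-4 + I*√282) + 53/376 = 53/376 - 123/(-4 + I*√282)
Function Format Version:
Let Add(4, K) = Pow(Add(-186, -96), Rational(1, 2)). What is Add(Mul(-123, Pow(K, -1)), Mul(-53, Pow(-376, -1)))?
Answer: Add(Rational(100393, 56024), Mul(Rational(123, 298), I, Pow(282, Rational(1, 2)))) ≈ Add(1.7920, Mul(6.9313, I))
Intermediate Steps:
K = Add(-4, Mul(I, Pow(282, Rational(1, 2)))) (K = Add(-4, Pow(Add(-186, -96), Rational(1, 2))) = Add(-4, Pow(-282, Rational(1, 2))) = Add(-4, Mul(I, Pow(282, Rational(1, 2)))) ≈ Add(-4.0000, Mul(16.793, I)))
Add(Mul(-123, Pow(K, -1)), Mul(-53, Pow(-376, -1))) = Add(Mul(-123, Pow(Add(-4, Mul(I, Pow(282, Rational(1, 2)))), -1)), Mul(-53, Pow(-376, -1))) = Add(Mul(-123, Pow(Add(-4, Mul(I, Pow(282, Rational(1, 2)))), -1)), Mul(-53, Rational(-1, 376))) = Add(Mul(-123, Pow(Add(-4, Mul(I, Pow(282, Rational(1, 2)))), -1)), Rational(53, 376)) = Add(Rational(53, 376), Mul(-123, Pow(Add(-4, Mul(I, Pow(282, Rational(1, 2)))), -1)))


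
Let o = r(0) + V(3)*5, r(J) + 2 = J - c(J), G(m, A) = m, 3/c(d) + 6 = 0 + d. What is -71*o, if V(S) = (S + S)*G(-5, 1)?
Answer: 21513/2 ≈ 10757.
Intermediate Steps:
c(d) = 3/(-6 + d) (c(d) = 3/(-6 + (0 + d)) = 3/(-6 + d))
r(J) = -2 + J - 3/(-6 + J) (r(J) = -2 + (J - 3/(-6 + J)) = -2 + J - 3/(-6 + J))
V(S) = -10*S (V(S) = (S + S)*(-5) = (2*S)*(-5) = -10*S)
o = -303/2 (o = (-3 + (-6 + 0)*(-2 + 0))/(-6 + 0) - 10*3*5 = (-3 - 6*(-2))/(-6) - 30*5 = -(-3 + 12)/6 - 150 = -⅙*9 - 150 = -3/2 - 150 = -303/2 ≈ -151.50)
-71*o = -71*(-303/2) = 21513/2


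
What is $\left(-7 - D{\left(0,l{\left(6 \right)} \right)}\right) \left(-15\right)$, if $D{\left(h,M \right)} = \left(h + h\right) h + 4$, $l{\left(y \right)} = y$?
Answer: $165$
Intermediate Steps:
$D{\left(h,M \right)} = 4 + 2 h^{2}$ ($D{\left(h,M \right)} = 2 h h + 4 = 2 h^{2} + 4 = 4 + 2 h^{2}$)
$\left(-7 - D{\left(0,l{\left(6 \right)} \right)}\right) \left(-15\right) = \left(-7 - \left(4 + 2 \cdot 0^{2}\right)\right) \left(-15\right) = \left(-7 - \left(4 + 2 \cdot 0\right)\right) \left(-15\right) = \left(-7 - \left(4 + 0\right)\right) \left(-15\right) = \left(-7 - 4\right) \left(-15\right) = \left(-11\right) \left(-15\right) = 165$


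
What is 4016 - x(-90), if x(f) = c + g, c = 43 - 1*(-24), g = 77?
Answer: 3872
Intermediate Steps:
c = 67 (c = 43 + 24 = 67)
x(f) = 144 (x(f) = 67 + 77 = 144)
4016 - x(-90) = 4016 - 1*144 = 4016 - 144 = 3872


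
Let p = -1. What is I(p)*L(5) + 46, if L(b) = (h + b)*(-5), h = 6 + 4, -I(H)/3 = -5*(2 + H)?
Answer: -1079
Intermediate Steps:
I(H) = 30 + 15*H (I(H) = -(-15)*(2 + H) = -3*(-10 - 5*H) = 30 + 15*H)
h = 10
L(b) = -50 - 5*b (L(b) = (10 + b)*(-5) = -50 - 5*b)
I(p)*L(5) + 46 = (30 + 15*(-1))*(-50 - 5*5) + 46 = (30 - 15)*(-50 - 25) + 46 = 15*(-75) + 46 = -1125 + 46 = -1079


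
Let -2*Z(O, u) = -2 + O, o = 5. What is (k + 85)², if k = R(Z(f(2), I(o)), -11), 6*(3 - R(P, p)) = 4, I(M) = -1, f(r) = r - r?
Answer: 68644/9 ≈ 7627.1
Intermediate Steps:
f(r) = 0
Z(O, u) = 1 - O/2 (Z(O, u) = -(-2 + O)/2 = 1 - O/2)
R(P, p) = 7/3 (R(P, p) = 3 - ⅙*4 = 3 - ⅔ = 7/3)
k = 7/3 ≈ 2.3333
(k + 85)² = (7/3 + 85)² = (262/3)² = 68644/9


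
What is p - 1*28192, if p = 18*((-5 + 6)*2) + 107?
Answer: -28049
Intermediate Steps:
p = 143 (p = 18*(1*2) + 107 = 18*2 + 107 = 36 + 107 = 143)
p - 1*28192 = 143 - 1*28192 = 143 - 28192 = -28049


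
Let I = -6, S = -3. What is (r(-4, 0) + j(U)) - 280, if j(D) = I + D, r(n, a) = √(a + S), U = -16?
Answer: -302 + I*√3 ≈ -302.0 + 1.732*I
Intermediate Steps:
r(n, a) = √(-3 + a) (r(n, a) = √(a - 3) = √(-3 + a))
j(D) = -6 + D
(r(-4, 0) + j(U)) - 280 = (√(-3 + 0) + (-6 - 16)) - 280 = (√(-3) - 22) - 280 = (I*√3 - 22) - 280 = (-22 + I*√3) - 280 = -302 + I*√3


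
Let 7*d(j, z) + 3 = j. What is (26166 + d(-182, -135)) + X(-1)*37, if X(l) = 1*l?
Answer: 182718/7 ≈ 26103.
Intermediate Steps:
X(l) = l
d(j, z) = -3/7 + j/7
(26166 + d(-182, -135)) + X(-1)*37 = (26166 + (-3/7 + (⅐)*(-182))) - 1*37 = (26166 + (-3/7 - 26)) - 37 = (26166 - 185/7) - 37 = 182977/7 - 37 = 182718/7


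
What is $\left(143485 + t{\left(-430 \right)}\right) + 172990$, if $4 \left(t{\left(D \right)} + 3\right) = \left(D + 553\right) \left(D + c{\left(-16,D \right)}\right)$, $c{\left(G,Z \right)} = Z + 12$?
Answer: $290396$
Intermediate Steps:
$c{\left(G,Z \right)} = 12 + Z$
$t{\left(D \right)} = -3 + \frac{\left(12 + 2 D\right) \left(553 + D\right)}{4}$ ($t{\left(D \right)} = -3 + \frac{\left(D + 553\right) \left(D + \left(12 + D\right)\right)}{4} = -3 + \frac{\left(553 + D\right) \left(12 + 2 D\right)}{4} = -3 + \frac{\left(12 + 2 D\right) \left(553 + D\right)}{4}$)
$\left(143485 + t{\left(-430 \right)}\right) + 172990 = \left(143485 + \left(1656 + \frac{\left(-430\right)^{2}}{2} + \frac{559}{2} \left(-430\right)\right)\right) + 172990 = \left(143485 + \left(1656 + \frac{1}{2} \cdot 184900 - 120185\right)\right) + 172990 = \left(143485 + \left(1656 + 92450 - 120185\right)\right) + 172990 = \left(143485 - 26079\right) + 172990 = 117406 + 172990 = 290396$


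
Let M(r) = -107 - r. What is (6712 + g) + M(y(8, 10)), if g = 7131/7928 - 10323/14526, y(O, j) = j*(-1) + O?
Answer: 42272106881/6397896 ≈ 6607.2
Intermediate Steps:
y(O, j) = O - j (y(O, j) = -j + O = O - j)
g = 1208009/6397896 (g = 7131*(1/7928) - 10323*1/14526 = 7131/7928 - 1147/1614 = 1208009/6397896 ≈ 0.18881)
(6712 + g) + M(y(8, 10)) = (6712 + 1208009/6397896) + (-107 - (8 - 1*10)) = 42943885961/6397896 + (-107 - (8 - 10)) = 42943885961/6397896 + (-107 - 1*(-2)) = 42943885961/6397896 + (-107 + 2) = 42943885961/6397896 - 105 = 42272106881/6397896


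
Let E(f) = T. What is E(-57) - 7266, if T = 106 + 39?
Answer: -7121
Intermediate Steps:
T = 145
E(f) = 145
E(-57) - 7266 = 145 - 7266 = -7121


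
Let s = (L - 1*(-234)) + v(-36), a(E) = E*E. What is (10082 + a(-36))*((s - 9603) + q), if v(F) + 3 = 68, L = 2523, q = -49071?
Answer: -635484056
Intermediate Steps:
a(E) = E**2
v(F) = 65 (v(F) = -3 + 68 = 65)
s = 2822 (s = (2523 - 1*(-234)) + 65 = (2523 + 234) + 65 = 2757 + 65 = 2822)
(10082 + a(-36))*((s - 9603) + q) = (10082 + (-36)**2)*((2822 - 9603) - 49071) = (10082 + 1296)*(-6781 - 49071) = 11378*(-55852) = -635484056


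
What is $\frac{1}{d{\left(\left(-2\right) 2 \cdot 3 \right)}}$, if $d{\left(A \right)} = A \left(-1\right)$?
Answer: $\frac{1}{12} \approx 0.083333$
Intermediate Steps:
$d{\left(A \right)} = - A$
$\frac{1}{d{\left(\left(-2\right) 2 \cdot 3 \right)}} = \frac{1}{\left(-1\right) \left(-2\right) 2 \cdot 3} = \frac{1}{\left(-1\right) \left(\left(-4\right) 3\right)} = \frac{1}{\left(-1\right) \left(-12\right)} = \frac{1}{12}$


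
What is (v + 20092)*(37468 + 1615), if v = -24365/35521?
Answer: 27892113189061/35521 ≈ 7.8523e+8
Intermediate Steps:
v = -24365/35521 (v = -24365*1/35521 = -24365/35521 ≈ -0.68593)
(v + 20092)*(37468 + 1615) = (-24365/35521 + 20092)*(37468 + 1615) = (713663567/35521)*39083 = 27892113189061/35521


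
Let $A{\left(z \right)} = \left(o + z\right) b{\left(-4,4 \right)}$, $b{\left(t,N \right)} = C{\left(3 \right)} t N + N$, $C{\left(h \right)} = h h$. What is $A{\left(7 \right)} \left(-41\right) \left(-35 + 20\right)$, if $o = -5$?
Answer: $-172200$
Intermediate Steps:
$C{\left(h \right)} = h^{2}$
$b{\left(t,N \right)} = N + 9 N t$ ($b{\left(t,N \right)} = 3^{2} t N + N = 9 t N + N = 9 N t + N = N + 9 N t$)
$A{\left(z \right)} = 700 - 140 z$ ($A{\left(z \right)} = \left(-5 + z\right) 4 \left(1 + 9 \left(-4\right)\right) = \left(-5 + z\right) 4 \left(1 - 36\right) = \left(-5 + z\right) 4 \left(-35\right) = \left(-5 + z\right) \left(-140\right) = 700 - 140 z$)
$A{\left(7 \right)} \left(-41\right) \left(-35 + 20\right) = \left(700 - 980\right) \left(-41\right) \left(-35 + 20\right) = \left(700 - 980\right) \left(-41\right) \left(-15\right) = \left(-280\right) \left(-41\right) \left(-15\right) = 11480 \left(-15\right) = -172200$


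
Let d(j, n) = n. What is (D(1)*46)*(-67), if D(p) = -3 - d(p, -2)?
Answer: 3082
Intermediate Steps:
D(p) = -1 (D(p) = -3 - 1*(-2) = -3 + 2 = -1)
(D(1)*46)*(-67) = -1*46*(-67) = -46*(-67) = 3082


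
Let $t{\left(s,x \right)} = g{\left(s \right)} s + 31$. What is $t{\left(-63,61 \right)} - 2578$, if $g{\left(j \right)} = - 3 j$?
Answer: $-14454$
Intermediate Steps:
$t{\left(s,x \right)} = 31 - 3 s^{2}$ ($t{\left(s,x \right)} = - 3 s s + 31 = - 3 s^{2} + 31 = 31 - 3 s^{2}$)
$t{\left(-63,61 \right)} - 2578 = \left(31 - 3 \left(-63\right)^{2}\right) - 2578 = \left(31 - 11907\right) - 2578 = -11876 - 2578 = -14454$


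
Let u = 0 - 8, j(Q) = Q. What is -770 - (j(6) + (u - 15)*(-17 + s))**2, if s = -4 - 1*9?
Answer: -485186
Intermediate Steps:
u = -8
s = -13 (s = -4 - 9 = -13)
-770 - (j(6) + (u - 15)*(-17 + s))**2 = -770 - (6 + (-8 - 15)*(-17 - 13))**2 = -770 - (6 - 23*(-30))**2 = -770 - (6 + 690)**2 = -770 - 1*696**2 = -770 - 1*484416 = -770 - 484416 = -485186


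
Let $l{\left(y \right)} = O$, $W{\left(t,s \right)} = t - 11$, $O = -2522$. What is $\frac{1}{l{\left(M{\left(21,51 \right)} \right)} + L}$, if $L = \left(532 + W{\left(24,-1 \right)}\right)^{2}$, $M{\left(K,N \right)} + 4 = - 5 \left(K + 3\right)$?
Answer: $\frac{1}{294503} \approx 3.3956 \cdot 10^{-6}$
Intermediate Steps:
$M{\left(K,N \right)} = -19 - 5 K$ ($M{\left(K,N \right)} = -4 - 5 \left(K + 3\right) = -4 - 5 \left(3 + K\right) = -4 - \left(15 + 5 K\right) = -19 - 5 K$)
$W{\left(t,s \right)} = -11 + t$
$l{\left(y \right)} = -2522$
$L = 297025$ ($L = \left(532 + \left(-11 + 24\right)\right)^{2} = \left(532 + 13\right)^{2} = 545^{2} = 297025$)
$\frac{1}{l{\left(M{\left(21,51 \right)} \right)} + L} = \frac{1}{-2522 + 297025} = \frac{1}{294503}$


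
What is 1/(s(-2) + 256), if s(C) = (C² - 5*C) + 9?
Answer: 1/279 ≈ 0.0035842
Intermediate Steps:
s(C) = 9 + C² - 5*C
1/(s(-2) + 256) = 1/((9 + (-2)² - 5*(-2)) + 256) = 1/((9 + 4 + 10) + 256) = 1/(23 + 256) = 1/279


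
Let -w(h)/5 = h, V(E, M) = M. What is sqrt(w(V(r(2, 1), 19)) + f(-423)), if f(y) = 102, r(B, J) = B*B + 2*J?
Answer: sqrt(7) ≈ 2.6458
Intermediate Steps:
r(B, J) = B**2 + 2*J
w(h) = -5*h
sqrt(w(V(r(2, 1), 19)) + f(-423)) = sqrt(-5*19 + 102) = sqrt(-95 + 102) = sqrt(7)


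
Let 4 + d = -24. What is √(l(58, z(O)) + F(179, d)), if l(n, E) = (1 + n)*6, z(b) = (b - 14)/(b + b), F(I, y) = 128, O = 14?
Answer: √482 ≈ 21.954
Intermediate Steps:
d = -28 (d = -4 - 24 = -28)
z(b) = (-14 + b)/(2*b) (z(b) = (-14 + b)/((2*b)) = (-14 + b)*(1/(2*b)) = (-14 + b)/(2*b))
l(n, E) = 6 + 6*n
√(l(58, z(O)) + F(179, d)) = √((6 + 6*58) + 128) = √((6 + 348) + 128) = √(354 + 128) = √482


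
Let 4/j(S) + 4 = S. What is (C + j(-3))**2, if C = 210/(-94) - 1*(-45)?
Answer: 192709924/108241 ≈ 1780.4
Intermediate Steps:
j(S) = 4/(-4 + S)
C = 2010/47 (C = 210*(-1/94) + 45 = -105/47 + 45 = 2010/47 ≈ 42.766)
(C + j(-3))**2 = (2010/47 + 4/(-4 - 3))**2 = (2010/47 + 4/(-7))**2 = (2010/47 + 4*(-1/7))**2 = (2010/47 - 4/7)**2 = (13882/329)**2 = 192709924/108241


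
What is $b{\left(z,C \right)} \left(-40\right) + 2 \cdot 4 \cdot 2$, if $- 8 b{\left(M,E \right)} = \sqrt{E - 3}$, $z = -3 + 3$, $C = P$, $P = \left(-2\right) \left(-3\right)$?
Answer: $16 + 5 \sqrt{3} \approx 24.66$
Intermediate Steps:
$P = 6$
$C = 6$
$z = 0$
$b{\left(M,E \right)} = - \frac{\sqrt{-3 + E}}{8}$ ($b{\left(M,E \right)} = - \frac{\sqrt{E - 3}}{8} = - \frac{\sqrt{-3 + E}}{8}$)
$b{\left(z,C \right)} \left(-40\right) + 2 \cdot 4 \cdot 2 = - \frac{\sqrt{-3 + 6}}{8} \left(-40\right) + 2 \cdot 4 \cdot 2 = - \frac{\sqrt{3}}{8} \left(-40\right) + 2 \cdot 8 = 5 \sqrt{3} + 16 = 16 + 5 \sqrt{3}$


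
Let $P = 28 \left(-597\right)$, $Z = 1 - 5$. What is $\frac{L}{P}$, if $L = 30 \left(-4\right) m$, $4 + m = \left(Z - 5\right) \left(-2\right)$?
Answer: $\frac{20}{199} \approx 0.1005$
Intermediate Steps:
$Z = -4$ ($Z = 1 - 5 = -4$)
$m = 14$ ($m = -4 + \left(-4 - 5\right) \left(-2\right) = -4 - -18 = -4 + 18 = 14$)
$L = -1680$ ($L = 30 \left(-4\right) 14 = \left(-120\right) 14 = -1680$)
$P = -16716$
$\frac{L}{P} = - \frac{1680}{-16716} = \left(-1680\right) \left(- \frac{1}{16716}\right) = \frac{20}{199}$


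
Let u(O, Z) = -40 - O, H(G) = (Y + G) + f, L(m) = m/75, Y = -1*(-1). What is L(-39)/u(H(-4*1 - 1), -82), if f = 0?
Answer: 13/900 ≈ 0.014444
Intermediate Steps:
Y = 1
L(m) = m/75 (L(m) = m*(1/75) = m/75)
H(G) = 1 + G (H(G) = (1 + G) + 0 = 1 + G)
L(-39)/u(H(-4*1 - 1), -82) = ((1/75)*(-39))/(-40 - (1 + (-4*1 - 1))) = -13/(25*(-40 - (1 + (-4 - 1)))) = -13/(25*(-40 - (1 - 5))) = -13/(25*(-40 - 1*(-4))) = -13/(25*(-40 + 4)) = -13/25/(-36) = -13/25*(-1/36) = 13/900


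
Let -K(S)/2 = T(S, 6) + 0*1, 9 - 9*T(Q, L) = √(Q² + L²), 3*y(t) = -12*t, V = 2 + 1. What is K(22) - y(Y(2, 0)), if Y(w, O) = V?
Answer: 10 + 4*√130/9 ≈ 15.067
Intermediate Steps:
V = 3
Y(w, O) = 3
y(t) = -4*t (y(t) = (-12*t)/3 = -4*t)
T(Q, L) = 1 - √(L² + Q²)/9 (T(Q, L) = 1 - √(Q² + L²)/9 = 1 - √(L² + Q²)/9)
K(S) = -2 + 2*√(36 + S²)/9 (K(S) = -2*((1 - √(6² + S²)/9) + 0*1) = -2*((1 - √(36 + S²)/9) + 0) = -2*(1 - √(36 + S²)/9) = -2 + 2*√(36 + S²)/9)
K(22) - y(Y(2, 0)) = (-2 + 2*√(36 + 22²)/9) - (-4)*3 = (-2 + 2*√(36 + 484)/9) - 1*(-12) = (-2 + 2*√520/9) + 12 = (-2 + 2*(2*√130)/9) + 12 = (-2 + 4*√130/9) + 12 = 10 + 4*√130/9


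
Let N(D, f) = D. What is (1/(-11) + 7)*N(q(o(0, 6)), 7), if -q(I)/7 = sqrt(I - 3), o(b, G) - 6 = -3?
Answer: 0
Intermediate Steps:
o(b, G) = 3 (o(b, G) = 6 - 3 = 3)
q(I) = -7*sqrt(-3 + I) (q(I) = -7*sqrt(I - 3) = -7*sqrt(-3 + I))
(1/(-11) + 7)*N(q(o(0, 6)), 7) = (1/(-11) + 7)*(-7*sqrt(-3 + 3)) = (-1/11 + 7)*(-7*sqrt(0)) = 76*(-7*0)/11 = (76/11)*0 = 0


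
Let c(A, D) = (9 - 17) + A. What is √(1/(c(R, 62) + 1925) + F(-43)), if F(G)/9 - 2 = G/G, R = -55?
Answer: 5*√76418/266 ≈ 5.1962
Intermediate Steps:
c(A, D) = -8 + A
F(G) = 27 (F(G) = 18 + 9*(G/G) = 18 + 9*1 = 18 + 9 = 27)
√(1/(c(R, 62) + 1925) + F(-43)) = √(1/((-8 - 55) + 1925) + 27) = √(1/(-63 + 1925) + 27) = √(1/1862 + 27) = √(50275/1862) = 5*√76418/266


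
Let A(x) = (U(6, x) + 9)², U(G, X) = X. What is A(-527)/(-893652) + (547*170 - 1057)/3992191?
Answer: -247261137142/891907367883 ≈ -0.27723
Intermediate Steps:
A(x) = (9 + x)² (A(x) = (x + 9)² = (9 + x)²)
A(-527)/(-893652) + (547*170 - 1057)/3992191 = (9 - 527)²/(-893652) + (547*170 - 1057)/3992191 = (-518)²*(-1/893652) + (92990 - 1057)*(1/3992191) = 268324*(-1/893652) + 91933*(1/3992191) = -67081/223413 + 91933/3992191 = -247261137142/891907367883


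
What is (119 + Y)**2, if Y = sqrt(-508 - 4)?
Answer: 13649 + 3808*I*sqrt(2) ≈ 13649.0 + 5385.3*I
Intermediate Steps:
Y = 16*I*sqrt(2) (Y = sqrt(-512) = 16*I*sqrt(2) ≈ 22.627*I)
(119 + Y)**2 = (119 + 16*I*sqrt(2))**2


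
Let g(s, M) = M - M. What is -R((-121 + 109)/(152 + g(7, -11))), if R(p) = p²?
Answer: -9/1444 ≈ -0.0062327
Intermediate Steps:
g(s, M) = 0
-R((-121 + 109)/(152 + g(7, -11))) = -((-121 + 109)/(152 + 0))² = -(-12/152)² = -(-12*1/152)² = -(-3/38)² = -1*9/1444 = -9/1444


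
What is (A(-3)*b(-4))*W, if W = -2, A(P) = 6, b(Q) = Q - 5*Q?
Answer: -192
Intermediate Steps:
b(Q) = -4*Q
(A(-3)*b(-4))*W = (6*(-4*(-4)))*(-2) = (6*16)*(-2) = 96*(-2) = -192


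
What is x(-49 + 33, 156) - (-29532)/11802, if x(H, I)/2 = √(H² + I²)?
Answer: 4922/1967 + 8*√1537 ≈ 316.14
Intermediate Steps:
x(H, I) = 2*√(H² + I²)
x(-49 + 33, 156) - (-29532)/11802 = 2*√((-49 + 33)² + 156²) - (-29532)/11802 = 2*√((-16)² + 24336) - (-29532)/11802 = 2*√(256 + 24336) - 1*(-4922/1967) = 2*√24592 + 4922/1967 = 2*(4*√1537) + 4922/1967 = 8*√1537 + 4922/1967 = 4922/1967 + 8*√1537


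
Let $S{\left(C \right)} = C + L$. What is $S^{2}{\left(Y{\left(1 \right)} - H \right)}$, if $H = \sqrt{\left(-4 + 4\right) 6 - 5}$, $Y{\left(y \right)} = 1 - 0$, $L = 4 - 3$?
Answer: $\left(2 - i \sqrt{5}\right)^{2} \approx -1.0 - 8.9443 i$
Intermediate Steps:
$L = 1$ ($L = 4 - 3 = 1$)
$Y{\left(y \right)} = 1$ ($Y{\left(y \right)} = 1 + 0 = 1$)
$H = i \sqrt{5}$ ($H = \sqrt{0 \cdot 6 - 5} = \sqrt{0 - 5} = \sqrt{-5} = i \sqrt{5} \approx 2.2361 i$)
$S{\left(C \right)} = 1 + C$ ($S{\left(C \right)} = C + 1 = 1 + C$)
$S^{2}{\left(Y{\left(1 \right)} - H \right)} = \left(1 + \left(1 - i \sqrt{5}\right)\right)^{2} = \left(2 - i \sqrt{5}\right)^{2}$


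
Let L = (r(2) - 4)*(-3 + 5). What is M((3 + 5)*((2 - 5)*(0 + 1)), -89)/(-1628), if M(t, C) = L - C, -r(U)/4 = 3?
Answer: -57/1628 ≈ -0.035012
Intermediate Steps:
r(U) = -12 (r(U) = -4*3 = -12)
L = -32 (L = (-12 - 4)*(-3 + 5) = -16*2 = -32)
M(t, C) = -32 - C
M((3 + 5)*((2 - 5)*(0 + 1)), -89)/(-1628) = (-32 - 1*(-89))/(-1628) = (-32 + 89)*(-1/1628) = 57*(-1/1628) = -57/1628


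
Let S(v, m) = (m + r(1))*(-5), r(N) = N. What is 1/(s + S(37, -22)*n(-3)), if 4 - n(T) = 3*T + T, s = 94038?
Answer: 1/95718 ≈ 1.0447e-5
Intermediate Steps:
S(v, m) = -5 - 5*m (S(v, m) = (m + 1)*(-5) = (1 + m)*(-5) = -5 - 5*m)
n(T) = 4 - 4*T (n(T) = 4 - (3*T + T) = 4 - 4*T)
1/(s + S(37, -22)*n(-3)) = 1/(94038 + (-5 - 5*(-22))*(4 - 4*(-3))) = 1/(94038 + (-5 + 110)*(4 + 12)) = 1/(94038 + 105*16) = 1/(94038 + 1680) = 1/95718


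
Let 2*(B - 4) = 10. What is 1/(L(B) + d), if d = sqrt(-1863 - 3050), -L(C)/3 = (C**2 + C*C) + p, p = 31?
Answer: -579/340154 - 17*I*sqrt(17)/340154 ≈ -0.0017022 - 0.00020606*I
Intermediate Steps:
B = 9 (B = 4 + (1/2)*10 = 4 + 5 = 9)
L(C) = -93 - 6*C**2 (L(C) = -3*((C**2 + C*C) + 31) = -3*((C**2 + C**2) + 31) = -3*(2*C**2 + 31) = -3*(31 + 2*C**2) = -93 - 6*C**2)
d = 17*I*sqrt(17) (d = sqrt(-4913) = 17*I*sqrt(17) ≈ 70.093*I)
1/(L(B) + d) = 1/((-93 - 6*9**2) + 17*I*sqrt(17)) = 1/((-93 - 6*81) + 17*I*sqrt(17)) = 1/((-93 - 486) + 17*I*sqrt(17)) = 1/(-579 + 17*I*sqrt(17))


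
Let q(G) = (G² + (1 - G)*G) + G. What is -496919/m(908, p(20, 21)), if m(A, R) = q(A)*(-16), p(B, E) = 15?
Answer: 496919/29056 ≈ 17.102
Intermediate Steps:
q(G) = G + G² + G*(1 - G) (q(G) = (G² + G*(1 - G)) + G = G + G² + G*(1 - G))
m(A, R) = -32*A (m(A, R) = (2*A)*(-16) = -32*A)
-496919/m(908, p(20, 21)) = -496919/((-32*908)) = -496919/(-29056) = -496919*(-1/29056) = 496919/29056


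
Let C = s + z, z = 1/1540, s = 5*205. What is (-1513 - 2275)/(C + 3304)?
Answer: -5833520/6666661 ≈ -0.87503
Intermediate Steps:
s = 1025
z = 1/1540 ≈ 0.00064935
C = 1578501/1540 (C = 1025 + 1/1540 = 1578501/1540 ≈ 1025.0)
(-1513 - 2275)/(C + 3304) = (-1513 - 2275)/(1578501/1540 + 3304) = -3788/6666661/1540 = -3788*1540/6666661 = -5833520/6666661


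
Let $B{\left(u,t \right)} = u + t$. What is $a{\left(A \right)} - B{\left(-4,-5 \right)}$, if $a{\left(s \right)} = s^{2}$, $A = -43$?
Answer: $1858$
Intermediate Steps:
$B{\left(u,t \right)} = t + u$
$a{\left(A \right)} - B{\left(-4,-5 \right)} = \left(-43\right)^{2} - \left(-5 - 4\right) = 1849 - -9 = 1849 + 9 = 1858$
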